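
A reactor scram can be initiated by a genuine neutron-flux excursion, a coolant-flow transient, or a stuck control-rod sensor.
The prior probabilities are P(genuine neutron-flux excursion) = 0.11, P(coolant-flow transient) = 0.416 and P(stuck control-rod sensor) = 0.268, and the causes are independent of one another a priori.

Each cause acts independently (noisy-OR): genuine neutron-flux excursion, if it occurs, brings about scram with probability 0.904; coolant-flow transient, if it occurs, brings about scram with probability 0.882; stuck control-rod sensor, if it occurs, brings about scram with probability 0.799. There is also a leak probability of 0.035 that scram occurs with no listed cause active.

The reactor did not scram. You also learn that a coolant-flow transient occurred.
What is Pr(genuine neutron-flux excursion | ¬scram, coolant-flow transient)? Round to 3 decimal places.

Pr(genuine neutron-flux excursion | ¬scram, coolant-flow transient) ≈ 0.012

Under noisy-OR, P(scram | causes) = 1 − (1−0.035)·∏(1−qᵢ) over the active causes.
For the numerator, keep only genuine neutron-flux excursion=true terms: 0.000880 + 0.000065 = 0.000945
The normalizing constant is 0.11387·0.89·0.732 + 0.022888·0.89·0.268 + 0.010932·0.11·0.732 + 0.002197·0.11·0.268 = 0.080588
Posterior = 0.000945 / 0.080588 ≈ 0.012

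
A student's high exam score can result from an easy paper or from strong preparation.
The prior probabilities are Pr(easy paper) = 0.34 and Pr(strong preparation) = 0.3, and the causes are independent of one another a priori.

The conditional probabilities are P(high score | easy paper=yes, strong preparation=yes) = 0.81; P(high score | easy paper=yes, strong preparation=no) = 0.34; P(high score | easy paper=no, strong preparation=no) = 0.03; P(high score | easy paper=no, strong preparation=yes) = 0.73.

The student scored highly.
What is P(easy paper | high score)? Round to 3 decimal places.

P(easy paper | high score) ≈ 0.508

Numerator (weight on configurations with easy paper): 0.080920 + 0.082620 = 0.163540
Denominator P(high score): 0.03×0.66×0.7 + 0.73×0.66×0.3 + 0.34×0.34×0.7 + 0.81×0.34×0.3 = 0.321940
Posterior = 0.163540 / 0.321940 ≈ 0.508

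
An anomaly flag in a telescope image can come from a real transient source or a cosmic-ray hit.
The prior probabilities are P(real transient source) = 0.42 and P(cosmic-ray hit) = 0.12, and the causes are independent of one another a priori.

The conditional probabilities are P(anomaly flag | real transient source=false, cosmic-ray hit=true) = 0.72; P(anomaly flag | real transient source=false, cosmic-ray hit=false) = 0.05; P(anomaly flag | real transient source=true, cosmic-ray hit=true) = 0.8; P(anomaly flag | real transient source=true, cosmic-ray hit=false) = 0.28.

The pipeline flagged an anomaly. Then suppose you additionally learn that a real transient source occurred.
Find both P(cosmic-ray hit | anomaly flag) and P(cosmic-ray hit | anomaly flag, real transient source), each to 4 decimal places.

P(cosmic-ray hit | anomaly flag) ≈ 0.4121; P(cosmic-ray hit | anomaly flag, real transient source) ≈ 0.2804

For the numerator, keep only cosmic-ray hit=true terms: 0.050112 + 0.040320 = 0.090432
Denominator P(anomaly flag): 0.05×0.58×0.88 + 0.72×0.58×0.12 + 0.28×0.42×0.88 + 0.8×0.42×0.12 = 0.219440
P(cosmic-ray hit | anomaly flag) = 0.090432/0.219440 ≈ 0.4121

Now also conditioning on real transient source=true:
P(anomaly flag | real transient source) = 0.28×0.88 + 0.8×0.12 = 0.246400 + 0.096000 = 0.342400
The cosmic-ray hit-present share is 0.8×0.12 = 0.096000.
Hence the posterior is 0.096000/0.342400 ≈ 0.2804.
The drop from 0.4121 to 0.2804 is the explaining-away (discounting) effect.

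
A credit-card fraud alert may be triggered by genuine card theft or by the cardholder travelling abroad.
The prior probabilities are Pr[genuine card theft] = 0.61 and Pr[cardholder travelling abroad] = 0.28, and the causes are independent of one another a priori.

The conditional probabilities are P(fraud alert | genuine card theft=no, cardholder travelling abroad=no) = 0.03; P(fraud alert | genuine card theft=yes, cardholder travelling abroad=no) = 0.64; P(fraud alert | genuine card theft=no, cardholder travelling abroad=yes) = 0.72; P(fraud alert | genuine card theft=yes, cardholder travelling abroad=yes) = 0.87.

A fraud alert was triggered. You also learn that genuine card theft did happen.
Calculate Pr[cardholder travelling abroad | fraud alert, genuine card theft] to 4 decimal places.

Pr[cardholder travelling abroad | fraud alert, genuine card theft] ≈ 0.3458

Enumerate both values of cardholder travelling abroad and weight by the priors:
  P(fraud alert | genuine card theft) = 0.64×0.72 + 0.87×0.28
        = 0.460800 + 0.243600 = 0.704400
Configurations with cardholder travelling abroad contribute 0.243600, so
  P(cardholder travelling abroad | fraud alert, genuine card theft) = 0.243600 / 0.704400 ≈ 0.3458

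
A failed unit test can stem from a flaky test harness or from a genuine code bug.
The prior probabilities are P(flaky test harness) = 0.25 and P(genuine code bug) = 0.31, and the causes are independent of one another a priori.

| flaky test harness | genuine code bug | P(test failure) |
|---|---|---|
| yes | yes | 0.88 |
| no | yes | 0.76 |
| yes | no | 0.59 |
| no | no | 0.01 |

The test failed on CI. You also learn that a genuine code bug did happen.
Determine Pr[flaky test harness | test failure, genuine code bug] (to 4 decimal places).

Pr[flaky test harness | test failure, genuine code bug] ≈ 0.2785

P(test failure | genuine code bug) = 0.76*0.75 + 0.88*0.25 = 0.570000 + 0.220000 = 0.790000
Restricting to configurations with flaky test harness present: 0.88*0.25 = 0.220000.
Hence the posterior is 0.220000/0.790000 ≈ 0.2785.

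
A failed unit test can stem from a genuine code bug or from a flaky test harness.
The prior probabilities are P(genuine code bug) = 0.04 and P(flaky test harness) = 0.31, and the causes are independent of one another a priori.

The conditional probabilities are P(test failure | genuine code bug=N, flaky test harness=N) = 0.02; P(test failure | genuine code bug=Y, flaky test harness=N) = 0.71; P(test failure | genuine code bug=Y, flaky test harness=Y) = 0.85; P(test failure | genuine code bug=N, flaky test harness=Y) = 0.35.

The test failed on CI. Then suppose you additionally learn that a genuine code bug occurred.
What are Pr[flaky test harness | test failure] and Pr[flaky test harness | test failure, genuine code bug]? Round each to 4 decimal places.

By total probability over the 4 (genuine code bug, flaky test harness) configurations:
  P(test failure) = 0.02·0.96·0.69 + 0.35·0.96·0.31 + 0.71·0.04·0.69 + 0.85·0.04·0.31
        = 0.013248 + 0.104160 + 0.019596 + 0.010540 = 0.147544
The terms with flaky test harness present sum to 0.114700, so
  P(flaky test harness | test failure) = 0.114700 / 0.147544 ≈ 0.7774

Now also conditioning on genuine code bug=true:
Enumerate both values of flaky test harness and weight by the priors:
  P(test failure | genuine code bug) = 0.71×0.69 + 0.85×0.31
        = 0.489900 + 0.263500 = 0.753400
Keeping only the flaky test harness-present terms gives 0.263500, so
  P(flaky test harness | test failure, genuine code bug) = 0.263500 / 0.753400 ≈ 0.3497

Pr[flaky test harness | test failure] ≈ 0.7774; Pr[flaky test harness | test failure, genuine code bug] ≈ 0.3497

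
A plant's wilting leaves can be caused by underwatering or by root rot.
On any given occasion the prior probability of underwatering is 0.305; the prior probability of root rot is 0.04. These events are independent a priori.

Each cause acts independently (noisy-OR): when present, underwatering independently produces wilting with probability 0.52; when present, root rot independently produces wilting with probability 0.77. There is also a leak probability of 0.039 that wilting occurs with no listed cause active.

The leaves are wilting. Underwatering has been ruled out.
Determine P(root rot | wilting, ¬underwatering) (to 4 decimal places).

Under noisy-OR, P(wilting | causes) = 1 − (1−0.039)·∏(1−qᵢ) over the active causes.
Sum P(wilting|·) weighted by the priors over both values of root rot:
  P(wilting | ¬underwatering) = 0.039×0.96 + 0.77897×0.04
        = 0.037440 + 0.031159 = 0.068599
The terms with root rot present sum to 0.031159, so
  P(root rot | wilting, ¬underwatering) = 0.031159 / 0.068599 ≈ 0.4542

P(root rot | wilting, ¬underwatering) ≈ 0.4542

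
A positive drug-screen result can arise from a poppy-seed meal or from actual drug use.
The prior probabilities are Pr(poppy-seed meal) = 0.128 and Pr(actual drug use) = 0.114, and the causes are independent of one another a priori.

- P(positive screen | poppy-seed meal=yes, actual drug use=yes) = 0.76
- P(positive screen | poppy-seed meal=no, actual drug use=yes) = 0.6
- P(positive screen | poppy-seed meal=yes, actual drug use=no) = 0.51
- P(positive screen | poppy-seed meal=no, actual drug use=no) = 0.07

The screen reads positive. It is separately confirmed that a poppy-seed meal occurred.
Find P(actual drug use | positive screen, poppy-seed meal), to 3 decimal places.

P(actual drug use | positive screen, poppy-seed meal) ≈ 0.161

P(positive screen | poppy-seed meal) = 0.51×0.886 + 0.76×0.114 = 0.451860 + 0.086640 = 0.538500
The actual drug use-present share is 0.76×0.114 = 0.086640.
P(actual drug use | positive screen, poppy-seed meal) = 0.086640 / 0.538500 ≈ 0.161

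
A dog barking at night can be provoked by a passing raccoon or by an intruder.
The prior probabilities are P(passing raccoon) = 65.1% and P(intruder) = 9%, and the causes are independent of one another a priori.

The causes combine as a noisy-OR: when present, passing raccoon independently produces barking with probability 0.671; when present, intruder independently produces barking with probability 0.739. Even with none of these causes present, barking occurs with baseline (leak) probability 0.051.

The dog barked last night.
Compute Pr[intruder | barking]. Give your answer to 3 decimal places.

Pr[intruder | barking] ≈ 0.155

Under noisy-OR, P(barking | causes) = 1 − (1−0.051)·∏(1−qᵢ) over the active causes.
P(barking) = 0.051×0.349×0.91 + 0.752311×0.349×0.09 + 0.687779×0.651×0.91 + 0.91851×0.651×0.09 = 0.016197 + 0.023630 + 0.407447 + 0.053816 = 0.501090
Restricting to configurations with intruder present: 0.023630 + 0.053816 = 0.077446.
Hence the posterior is 0.077446/0.501090 ≈ 0.155.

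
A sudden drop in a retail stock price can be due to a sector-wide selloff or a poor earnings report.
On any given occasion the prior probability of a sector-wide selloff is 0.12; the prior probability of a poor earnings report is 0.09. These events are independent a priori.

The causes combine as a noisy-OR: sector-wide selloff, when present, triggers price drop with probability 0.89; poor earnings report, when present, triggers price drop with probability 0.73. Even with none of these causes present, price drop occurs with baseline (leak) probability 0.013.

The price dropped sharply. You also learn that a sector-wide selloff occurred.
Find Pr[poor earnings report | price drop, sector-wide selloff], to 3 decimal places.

Under noisy-OR, P(price drop | causes) = 1 − (1−0.013)·∏(1−qᵢ) over the active causes.
Weight on poor earnings report=true, given the evidence: 0.970686×0.09 = 0.087362
The normalizing constant is 0.89143×0.91 + 0.970686×0.09 = 0.898563
Posterior = 0.087362 / 0.898563 ≈ 0.097

Pr[poor earnings report | price drop, sector-wide selloff] ≈ 0.097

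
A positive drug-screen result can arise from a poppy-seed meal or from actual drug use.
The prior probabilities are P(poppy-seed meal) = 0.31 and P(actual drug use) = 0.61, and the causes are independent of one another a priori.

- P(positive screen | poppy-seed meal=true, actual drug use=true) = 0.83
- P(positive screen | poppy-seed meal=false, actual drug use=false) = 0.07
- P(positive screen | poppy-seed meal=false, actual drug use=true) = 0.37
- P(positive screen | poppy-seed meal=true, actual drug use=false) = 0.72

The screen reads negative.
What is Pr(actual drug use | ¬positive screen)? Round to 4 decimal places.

P(¬positive screen) = 0.93×0.69×0.39 + 0.63×0.69×0.61 + 0.28×0.31×0.39 + 0.17×0.31×0.61 = 0.250263 + 0.265167 + 0.033852 + 0.032147 = 0.581429
Restricting to configurations with actual drug use present: 0.265167 + 0.032147 = 0.297314.
Hence the posterior is 0.297314/0.581429 ≈ 0.5114.

Pr(actual drug use | ¬positive screen) ≈ 0.5114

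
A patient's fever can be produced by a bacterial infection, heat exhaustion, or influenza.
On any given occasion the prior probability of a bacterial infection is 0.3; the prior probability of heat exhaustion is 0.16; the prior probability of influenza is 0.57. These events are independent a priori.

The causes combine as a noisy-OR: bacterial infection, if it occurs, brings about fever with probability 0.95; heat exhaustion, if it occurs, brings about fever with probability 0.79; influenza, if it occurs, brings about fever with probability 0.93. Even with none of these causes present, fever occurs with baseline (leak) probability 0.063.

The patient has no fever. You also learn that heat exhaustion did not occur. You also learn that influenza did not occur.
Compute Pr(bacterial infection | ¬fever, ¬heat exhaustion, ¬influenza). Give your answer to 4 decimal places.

Under noisy-OR, P(fever | causes) = 1 − (1−0.063)·∏(1−qᵢ) over the active causes.
P(¬fever | ¬heat exhaustion, ¬influenza) = 0.937×0.7 + 0.04685×0.3 = 0.655900 + 0.014055 = 0.669955
Restricting to configurations with bacterial infection present: 0.04685×0.3 = 0.014055.
So P(bacterial infection | ¬fever, ¬heat exhaustion, ¬influenza) = 0.014055/0.669955 ≈ 0.0210.

Pr(bacterial infection | ¬fever, ¬heat exhaustion, ¬influenza) ≈ 0.0210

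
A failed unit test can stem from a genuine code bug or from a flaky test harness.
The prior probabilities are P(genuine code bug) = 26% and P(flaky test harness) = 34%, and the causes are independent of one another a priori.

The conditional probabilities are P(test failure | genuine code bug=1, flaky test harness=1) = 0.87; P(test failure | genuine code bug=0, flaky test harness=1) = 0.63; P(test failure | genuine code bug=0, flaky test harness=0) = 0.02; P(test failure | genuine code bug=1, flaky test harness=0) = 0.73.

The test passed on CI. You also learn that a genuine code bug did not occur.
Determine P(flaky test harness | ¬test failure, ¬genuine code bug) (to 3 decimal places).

P(flaky test harness | ¬test failure, ¬genuine code bug) ≈ 0.163

P(¬test failure | ¬genuine code bug) = 0.98·0.66 + 0.37·0.34 = 0.646800 + 0.125800 = 0.772600
Of this, 0.125800 comes from 0.37·0.34 (the flaky test harness=true cases).
So P(flaky test harness | ¬test failure, ¬genuine code bug) = 0.125800/0.772600 ≈ 0.163.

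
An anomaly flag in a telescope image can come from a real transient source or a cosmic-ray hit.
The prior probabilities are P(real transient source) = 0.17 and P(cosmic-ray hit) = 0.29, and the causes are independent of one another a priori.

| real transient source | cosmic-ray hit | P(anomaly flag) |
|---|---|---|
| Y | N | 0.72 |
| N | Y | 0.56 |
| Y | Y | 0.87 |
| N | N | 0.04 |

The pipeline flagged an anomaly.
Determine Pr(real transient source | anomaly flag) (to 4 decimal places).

Weight on real transient source=true, given the evidence: 0.086904 + 0.042891 = 0.129795
Denominator P(anomaly flag): 0.04×0.83×0.71 + 0.56×0.83×0.29 + 0.72×0.17×0.71 + 0.87×0.17×0.29 = 0.288159
Posterior = 0.129795 / 0.288159 ≈ 0.4504

Pr(real transient source | anomaly flag) ≈ 0.4504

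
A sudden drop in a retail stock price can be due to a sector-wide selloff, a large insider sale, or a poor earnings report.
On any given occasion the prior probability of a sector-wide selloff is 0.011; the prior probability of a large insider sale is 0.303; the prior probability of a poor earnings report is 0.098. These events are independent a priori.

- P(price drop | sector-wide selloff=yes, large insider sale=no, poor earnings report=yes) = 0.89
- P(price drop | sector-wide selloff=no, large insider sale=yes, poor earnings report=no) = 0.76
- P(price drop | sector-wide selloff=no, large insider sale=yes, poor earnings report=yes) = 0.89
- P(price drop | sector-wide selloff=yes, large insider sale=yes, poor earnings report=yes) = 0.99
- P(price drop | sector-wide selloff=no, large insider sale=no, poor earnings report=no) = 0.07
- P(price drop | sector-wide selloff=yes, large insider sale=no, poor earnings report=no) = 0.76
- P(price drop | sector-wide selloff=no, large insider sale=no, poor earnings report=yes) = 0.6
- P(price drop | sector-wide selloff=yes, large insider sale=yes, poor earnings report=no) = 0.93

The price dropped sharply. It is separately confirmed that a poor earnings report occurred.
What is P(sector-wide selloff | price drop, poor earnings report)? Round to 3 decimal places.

P(price drop | poor earnings report) = 0.6×0.989×0.697 + 0.89×0.989×0.303 + 0.89×0.011×0.697 + 0.99×0.011×0.303 = 0.413600 + 0.266704 + 0.006824 + 0.003300 = 0.690428
The sector-wide selloff-present share is 0.006824 + 0.003300 = 0.010124.
Hence the posterior is 0.010124/0.690428 ≈ 0.015.

P(sector-wide selloff | price drop, poor earnings report) ≈ 0.015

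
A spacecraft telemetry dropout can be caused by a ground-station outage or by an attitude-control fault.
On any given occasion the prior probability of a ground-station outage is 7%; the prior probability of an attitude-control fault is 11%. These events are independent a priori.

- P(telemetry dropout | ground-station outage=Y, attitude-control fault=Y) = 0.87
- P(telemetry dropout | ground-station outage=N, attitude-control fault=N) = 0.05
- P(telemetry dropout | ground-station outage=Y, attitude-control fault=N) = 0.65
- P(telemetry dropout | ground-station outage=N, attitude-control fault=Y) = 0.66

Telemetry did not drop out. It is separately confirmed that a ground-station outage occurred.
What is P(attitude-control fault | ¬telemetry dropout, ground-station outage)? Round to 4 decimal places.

P(¬telemetry dropout | ground-station outage) = 0.35*0.89 + 0.13*0.11 = 0.311500 + 0.014300 = 0.325800
Of this, 0.014300 comes from 0.13*0.11 (the attitude-control fault=true cases).
Hence the posterior is 0.014300/0.325800 ≈ 0.0439.

P(attitude-control fault | ¬telemetry dropout, ground-station outage) ≈ 0.0439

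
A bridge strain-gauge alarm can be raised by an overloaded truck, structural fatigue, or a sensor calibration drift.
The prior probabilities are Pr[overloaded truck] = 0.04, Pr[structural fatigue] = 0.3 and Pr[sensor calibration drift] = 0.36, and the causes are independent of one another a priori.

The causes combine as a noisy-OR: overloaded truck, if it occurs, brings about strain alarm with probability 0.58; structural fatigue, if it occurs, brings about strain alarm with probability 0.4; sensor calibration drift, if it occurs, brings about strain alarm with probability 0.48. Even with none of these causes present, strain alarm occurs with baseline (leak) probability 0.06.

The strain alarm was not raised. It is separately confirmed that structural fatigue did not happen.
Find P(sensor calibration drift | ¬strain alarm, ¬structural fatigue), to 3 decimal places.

P(sensor calibration drift | ¬strain alarm, ¬structural fatigue) ≈ 0.226

Under noisy-OR, P(strain alarm | causes) = 1 − (1−0.06)·∏(1−qᵢ) over the active causes.
Sum P(¬strain alarm|·) weighted by the priors over the 4 (overloaded truck, sensor calibration drift) configurations:
  P(¬strain alarm | ¬structural fatigue) = 0.94·0.96·0.64 + 0.4888·0.96·0.36 + 0.3948·0.04·0.64 + 0.205296·0.04·0.36
        = 0.577536 + 0.168929 + 0.010107 + 0.002956 = 0.759528
Keeping only the sensor calibration drift-present terms gives 0.171885, so
  P(sensor calibration drift | ¬strain alarm, ¬structural fatigue) = 0.171885 / 0.759528 ≈ 0.226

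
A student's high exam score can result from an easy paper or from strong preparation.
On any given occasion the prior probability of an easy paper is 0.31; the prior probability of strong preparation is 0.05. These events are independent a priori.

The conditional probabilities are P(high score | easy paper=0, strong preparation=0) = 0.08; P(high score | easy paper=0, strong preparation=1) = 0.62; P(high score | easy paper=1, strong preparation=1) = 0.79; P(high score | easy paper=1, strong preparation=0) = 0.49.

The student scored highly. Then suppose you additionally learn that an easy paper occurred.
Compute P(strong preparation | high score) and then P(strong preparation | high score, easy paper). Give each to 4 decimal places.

P(high score) = 0.08*0.69*0.95 + 0.62*0.69*0.05 + 0.49*0.31*0.95 + 0.79*0.31*0.05 = 0.052440 + 0.021390 + 0.144305 + 0.012245 = 0.230380
Restricting to configurations with strong preparation present: 0.021390 + 0.012245 = 0.033635.
P(strong preparation | high score) = 0.033635 / 0.230380 ≈ 0.1460

Now condition on the additional information:
Sum P(high score|·) weighted by the priors over both values of strong preparation:
  P(high score | easy paper) = 0.49*0.95 + 0.79*0.05
        = 0.465500 + 0.039500 = 0.505000
The terms with strong preparation present sum to 0.039500, so
  P(strong preparation | high score, easy paper) = 0.039500 / 0.505000 ≈ 0.0782

P(strong preparation | high score) ≈ 0.1460; P(strong preparation | high score, easy paper) ≈ 0.0782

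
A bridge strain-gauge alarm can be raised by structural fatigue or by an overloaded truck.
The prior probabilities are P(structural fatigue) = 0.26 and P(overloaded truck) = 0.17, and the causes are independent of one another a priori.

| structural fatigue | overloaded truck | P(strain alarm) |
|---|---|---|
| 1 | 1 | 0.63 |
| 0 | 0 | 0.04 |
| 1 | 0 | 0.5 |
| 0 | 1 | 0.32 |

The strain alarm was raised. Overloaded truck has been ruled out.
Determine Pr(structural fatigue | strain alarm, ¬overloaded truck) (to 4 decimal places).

Pr(structural fatigue | strain alarm, ¬overloaded truck) ≈ 0.8145

For the numerator, keep only structural fatigue=true terms: 0.5×0.26 = 0.130000
Normalizer over all consistent configurations: 0.04×0.74 + 0.5×0.26 = 0.159600
Posterior = 0.130000 / 0.159600 ≈ 0.8145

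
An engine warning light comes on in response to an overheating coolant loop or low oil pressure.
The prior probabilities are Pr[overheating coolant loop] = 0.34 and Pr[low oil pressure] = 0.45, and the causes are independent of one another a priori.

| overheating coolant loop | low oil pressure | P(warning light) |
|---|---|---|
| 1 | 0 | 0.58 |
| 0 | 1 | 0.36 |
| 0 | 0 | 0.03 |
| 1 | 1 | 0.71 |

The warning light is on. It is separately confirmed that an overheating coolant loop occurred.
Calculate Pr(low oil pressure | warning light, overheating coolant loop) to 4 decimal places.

Pr(low oil pressure | warning light, overheating coolant loop) ≈ 0.5004

P(warning light | overheating coolant loop) = 0.58*0.55 + 0.71*0.45 = 0.319000 + 0.319500 = 0.638500
Of this, 0.319500 comes from 0.71*0.45 (the low oil pressure=true cases).
P(low oil pressure | warning light, overheating coolant loop) = 0.319500 / 0.638500 ≈ 0.5004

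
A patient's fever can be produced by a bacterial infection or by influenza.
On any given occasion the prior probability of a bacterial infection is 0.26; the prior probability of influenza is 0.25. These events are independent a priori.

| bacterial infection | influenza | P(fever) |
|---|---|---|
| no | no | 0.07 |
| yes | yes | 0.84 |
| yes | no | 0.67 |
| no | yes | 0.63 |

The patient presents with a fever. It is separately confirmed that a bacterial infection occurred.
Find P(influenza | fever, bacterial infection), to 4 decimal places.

P(influenza | fever, bacterial infection) ≈ 0.2947

Enumerate both values of influenza and weight by the priors:
  P(fever | bacterial infection) = 0.67*0.75 + 0.84*0.25
        = 0.502500 + 0.210000 = 0.712500
Keeping only the influenza-present terms gives 0.210000, so
  P(influenza | fever, bacterial infection) = 0.210000 / 0.712500 ≈ 0.2947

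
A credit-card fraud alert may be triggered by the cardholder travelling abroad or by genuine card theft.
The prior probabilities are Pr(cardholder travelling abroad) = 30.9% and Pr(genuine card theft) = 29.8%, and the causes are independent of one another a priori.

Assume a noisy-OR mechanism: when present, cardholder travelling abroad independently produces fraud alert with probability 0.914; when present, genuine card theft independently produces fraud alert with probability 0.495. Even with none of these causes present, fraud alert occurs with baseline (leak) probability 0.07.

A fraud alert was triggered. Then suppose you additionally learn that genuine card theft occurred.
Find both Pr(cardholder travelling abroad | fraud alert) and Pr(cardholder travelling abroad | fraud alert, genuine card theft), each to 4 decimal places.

Under noisy-OR, P(fraud alert | causes) = 1 − (1−0.07)·∏(1−qᵢ) over the active causes.
P(fraud alert) = 0.07×0.691×0.702 + 0.53035×0.691×0.298 + 0.92002×0.309×0.702 + 0.95961×0.309×0.298 = 0.033956 + 0.109209 + 0.199569 + 0.088363 = 0.431097
Restricting to configurations with cardholder travelling abroad present: 0.199569 + 0.088363 = 0.287932.
So P(cardholder travelling abroad | fraud alert) = 0.287932/0.431097 ≈ 0.6679.

Now condition on the additional information:
P(fraud alert | genuine card theft) = 0.53035·0.691 + 0.95961·0.309 = 0.366472 + 0.296519 = 0.662991
Restricting to configurations with cardholder travelling abroad present: 0.95961·0.309 = 0.296519.
P(cardholder travelling abroad | fraud alert, genuine card theft) = 0.296519 / 0.662991 ≈ 0.4472

Pr(cardholder travelling abroad | fraud alert) ≈ 0.6679; Pr(cardholder travelling abroad | fraud alert, genuine card theft) ≈ 0.4472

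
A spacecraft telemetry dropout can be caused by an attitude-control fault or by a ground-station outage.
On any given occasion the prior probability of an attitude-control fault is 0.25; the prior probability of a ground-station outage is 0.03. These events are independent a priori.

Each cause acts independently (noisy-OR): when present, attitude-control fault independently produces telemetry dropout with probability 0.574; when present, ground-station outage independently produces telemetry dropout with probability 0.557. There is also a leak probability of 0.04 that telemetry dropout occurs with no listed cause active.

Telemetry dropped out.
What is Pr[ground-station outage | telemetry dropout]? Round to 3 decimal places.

Pr[ground-station outage | telemetry dropout] ≈ 0.100

Under noisy-OR, P(telemetry dropout | causes) = 1 − (1−0.04)·∏(1−qᵢ) over the active causes.
P(telemetry dropout) = 0.04·0.75·0.97 + 0.57472·0.75·0.03 + 0.59104·0.25·0.97 + 0.818831·0.25·0.03 = 0.029100 + 0.012931 + 0.143327 + 0.006141 = 0.191499
The ground-station outage-present share is 0.012931 + 0.006141 = 0.019072.
P(ground-station outage | telemetry dropout) = 0.019072 / 0.191499 ≈ 0.100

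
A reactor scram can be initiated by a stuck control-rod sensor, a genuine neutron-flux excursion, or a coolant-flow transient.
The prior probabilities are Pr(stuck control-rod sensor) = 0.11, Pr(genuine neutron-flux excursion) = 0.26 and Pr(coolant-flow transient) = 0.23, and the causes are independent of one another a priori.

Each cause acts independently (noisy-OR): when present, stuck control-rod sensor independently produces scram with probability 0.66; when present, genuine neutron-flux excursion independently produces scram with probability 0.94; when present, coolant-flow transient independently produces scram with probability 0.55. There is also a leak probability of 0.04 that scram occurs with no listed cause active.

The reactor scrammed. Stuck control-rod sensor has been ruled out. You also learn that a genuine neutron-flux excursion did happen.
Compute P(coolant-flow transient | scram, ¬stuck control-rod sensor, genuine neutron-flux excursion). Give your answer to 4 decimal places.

Under noisy-OR, P(scram | causes) = 1 − (1−0.04)·∏(1−qᵢ) over the active causes.
Weight on coolant-flow transient=true, given the evidence: 0.97408×0.23 = 0.224038
The normalizing constant is 0.9424×0.77 + 0.97408×0.23 = 0.949686
Posterior = 0.224038 / 0.949686 ≈ 0.2359

P(coolant-flow transient | scram, ¬stuck control-rod sensor, genuine neutron-flux excursion) ≈ 0.2359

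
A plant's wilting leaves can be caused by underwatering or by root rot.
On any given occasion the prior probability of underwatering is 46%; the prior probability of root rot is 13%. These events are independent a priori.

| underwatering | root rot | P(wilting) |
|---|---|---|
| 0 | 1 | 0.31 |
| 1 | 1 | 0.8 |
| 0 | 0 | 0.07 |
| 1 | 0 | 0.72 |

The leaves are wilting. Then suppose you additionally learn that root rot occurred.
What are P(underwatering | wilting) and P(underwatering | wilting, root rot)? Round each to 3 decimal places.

P(wilting) = 0.07×0.54×0.87 + 0.31×0.54×0.13 + 0.72×0.46×0.87 + 0.8×0.46×0.13 = 0.032886 + 0.021762 + 0.288144 + 0.047840 = 0.390632
The underwatering-present share is 0.288144 + 0.047840 = 0.335984.
So P(underwatering | wilting) = 0.335984/0.390632 ≈ 0.860.

With the extra evidence:
Enumerate both values of underwatering and weight by the priors:
  P(wilting | root rot) = 0.31·0.54 + 0.8·0.46
        = 0.167400 + 0.368000 = 0.535400
The terms with underwatering present sum to 0.368000, so
  P(underwatering | wilting, root rot) = 0.368000 / 0.535400 ≈ 0.687
The drop from 0.860 to 0.687 is the explaining-away (discounting) effect.

P(underwatering | wilting) ≈ 0.860; P(underwatering | wilting, root rot) ≈ 0.687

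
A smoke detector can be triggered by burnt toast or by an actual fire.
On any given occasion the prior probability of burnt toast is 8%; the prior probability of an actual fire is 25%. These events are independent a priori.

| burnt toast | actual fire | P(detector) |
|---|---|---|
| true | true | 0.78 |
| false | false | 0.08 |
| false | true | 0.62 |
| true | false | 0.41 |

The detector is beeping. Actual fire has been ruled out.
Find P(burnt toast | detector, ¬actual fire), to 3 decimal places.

P(burnt toast | detector, ¬actual fire) ≈ 0.308

Sum P(detector|·) weighted by the priors over both values of burnt toast:
  P(detector | ¬actual fire) = 0.08·0.92 + 0.41·0.08
        = 0.073600 + 0.032800 = 0.106400
Keeping only the burnt toast-present terms gives 0.032800, so
  P(burnt toast | detector, ¬actual fire) = 0.032800 / 0.106400 ≈ 0.308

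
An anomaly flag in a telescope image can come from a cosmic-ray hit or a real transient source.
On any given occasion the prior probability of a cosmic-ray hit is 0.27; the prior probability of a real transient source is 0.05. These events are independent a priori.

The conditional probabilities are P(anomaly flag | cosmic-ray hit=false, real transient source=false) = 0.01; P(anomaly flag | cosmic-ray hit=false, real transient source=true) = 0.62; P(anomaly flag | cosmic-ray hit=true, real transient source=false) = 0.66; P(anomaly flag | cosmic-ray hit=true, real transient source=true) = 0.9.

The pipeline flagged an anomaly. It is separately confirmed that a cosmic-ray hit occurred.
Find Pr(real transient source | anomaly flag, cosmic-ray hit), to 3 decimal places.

Pr(real transient source | anomaly flag, cosmic-ray hit) ≈ 0.067

For the numerator, keep only real transient source=true terms: 0.9·0.05 = 0.045000
Normalizer over all consistent configurations: 0.66·0.95 + 0.9·0.05 = 0.672000
P(real transient source | anomaly flag, cosmic-ray hit) = 0.045000/0.672000 ≈ 0.067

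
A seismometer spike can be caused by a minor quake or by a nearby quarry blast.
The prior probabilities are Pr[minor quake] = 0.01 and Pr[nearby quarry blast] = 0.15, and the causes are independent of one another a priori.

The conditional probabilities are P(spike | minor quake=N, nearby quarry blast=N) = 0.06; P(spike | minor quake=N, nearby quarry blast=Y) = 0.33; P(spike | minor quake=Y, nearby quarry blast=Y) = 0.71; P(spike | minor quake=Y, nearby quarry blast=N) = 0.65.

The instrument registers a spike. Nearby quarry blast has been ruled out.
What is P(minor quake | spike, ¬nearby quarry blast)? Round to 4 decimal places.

P(minor quake | spike, ¬nearby quarry blast) ≈ 0.0986

Enumerate both values of minor quake and weight by the priors:
  P(spike | ¬nearby quarry blast) = 0.06·0.99 + 0.65·0.01
        = 0.059400 + 0.006500 = 0.065900
The terms with minor quake present sum to 0.006500, so
  P(minor quake | spike, ¬nearby quarry blast) = 0.006500 / 0.065900 ≈ 0.0986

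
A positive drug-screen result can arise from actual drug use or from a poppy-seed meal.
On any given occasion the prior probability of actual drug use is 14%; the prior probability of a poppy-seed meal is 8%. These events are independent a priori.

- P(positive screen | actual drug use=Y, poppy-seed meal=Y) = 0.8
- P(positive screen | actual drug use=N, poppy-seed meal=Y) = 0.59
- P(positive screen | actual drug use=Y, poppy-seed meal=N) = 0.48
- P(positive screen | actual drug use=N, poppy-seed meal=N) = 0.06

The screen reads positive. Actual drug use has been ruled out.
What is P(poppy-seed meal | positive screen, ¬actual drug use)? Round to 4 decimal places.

P(poppy-seed meal | positive screen, ¬actual drug use) ≈ 0.4609

P(positive screen | ¬actual drug use) = 0.06*0.92 + 0.59*0.08 = 0.055200 + 0.047200 = 0.102400
The poppy-seed meal-present share is 0.59*0.08 = 0.047200.
So P(poppy-seed meal | positive screen, ¬actual drug use) = 0.047200/0.102400 ≈ 0.4609.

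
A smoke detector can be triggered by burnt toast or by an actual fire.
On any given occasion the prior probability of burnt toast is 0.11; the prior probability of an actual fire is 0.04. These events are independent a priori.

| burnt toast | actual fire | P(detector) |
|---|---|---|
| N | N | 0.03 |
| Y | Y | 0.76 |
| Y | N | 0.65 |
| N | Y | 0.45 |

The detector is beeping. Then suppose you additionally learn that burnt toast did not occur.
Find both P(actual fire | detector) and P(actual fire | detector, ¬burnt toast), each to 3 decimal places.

P(actual fire | detector) ≈ 0.170; P(actual fire | detector, ¬burnt toast) ≈ 0.385

P(detector) = 0.03·0.89·0.96 + 0.45·0.89·0.04 + 0.65·0.11·0.96 + 0.76·0.11·0.04 = 0.025632 + 0.016020 + 0.068640 + 0.003344 = 0.113636
Restricting to configurations with actual fire present: 0.016020 + 0.003344 = 0.019364.
Hence the posterior is 0.019364/0.113636 ≈ 0.170.

With the extra evidence:
Weight on actual fire=true, given the evidence: 0.45*0.04 = 0.018000
Denominator P(detector | ¬burnt toast): 0.03*0.96 + 0.45*0.04 = 0.046800
Posterior = 0.018000 / 0.046800 ≈ 0.385
Ruling out burnt toast raises the posterior on actual fire — the flip side of explaining away.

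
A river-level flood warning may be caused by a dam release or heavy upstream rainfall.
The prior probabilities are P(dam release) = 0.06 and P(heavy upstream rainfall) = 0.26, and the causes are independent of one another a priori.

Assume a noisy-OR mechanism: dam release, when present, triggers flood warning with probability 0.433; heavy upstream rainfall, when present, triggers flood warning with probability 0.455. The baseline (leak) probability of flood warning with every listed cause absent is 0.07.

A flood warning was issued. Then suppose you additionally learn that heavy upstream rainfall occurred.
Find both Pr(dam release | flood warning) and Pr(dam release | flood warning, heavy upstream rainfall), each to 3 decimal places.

Pr(dam release | flood warning) ≈ 0.159; Pr(dam release | flood warning, heavy upstream rainfall) ≈ 0.084

Under noisy-OR, P(flood warning | causes) = 1 − (1−0.07)·∏(1−qᵢ) over the active causes.
By total probability over the 4 (dam release, heavy upstream rainfall) configurations:
  P(flood warning) = 0.07*0.94*0.74 + 0.49315*0.94*0.26 + 0.47269*0.06*0.74 + 0.712616*0.06*0.26
        = 0.048692 + 0.120526 + 0.020987 + 0.011117 = 0.201322
Keeping only the dam release-present terms gives 0.032104, so
  P(dam release | flood warning) = 0.032104 / 0.201322 ≈ 0.159

With the extra evidence:
For the numerator, keep only dam release=true terms: 0.712616*0.06 = 0.042757
Normalizer over all consistent configurations: 0.49315*0.94 + 0.712616*0.06 = 0.506318
Posterior = 0.042757 / 0.506318 ≈ 0.084
The drop from 0.159 to 0.084 is the explaining-away (discounting) effect.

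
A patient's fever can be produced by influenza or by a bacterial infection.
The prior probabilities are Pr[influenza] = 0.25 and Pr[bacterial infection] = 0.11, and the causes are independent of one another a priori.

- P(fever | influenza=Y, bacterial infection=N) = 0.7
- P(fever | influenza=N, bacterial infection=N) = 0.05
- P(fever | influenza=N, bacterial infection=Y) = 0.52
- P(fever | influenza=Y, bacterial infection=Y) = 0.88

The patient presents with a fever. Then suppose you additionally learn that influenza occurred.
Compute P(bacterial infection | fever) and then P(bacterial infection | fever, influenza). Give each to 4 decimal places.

P(bacterial infection | fever) ≈ 0.2619; P(bacterial infection | fever, influenza) ≈ 0.1345

P(fever) = 0.05×0.75×0.89 + 0.52×0.75×0.11 + 0.7×0.25×0.89 + 0.88×0.25×0.11 = 0.033375 + 0.042900 + 0.155750 + 0.024200 = 0.256225
The bacterial infection-present share is 0.042900 + 0.024200 = 0.067100.
So P(bacterial infection | fever) = 0.067100/0.256225 ≈ 0.2619.

Now condition on the additional information:
P(fever | influenza) = 0.7*0.89 + 0.88*0.11 = 0.623000 + 0.096800 = 0.719800
Restricting to configurations with bacterial infection present: 0.88*0.11 = 0.096800.
So P(bacterial infection | fever, influenza) = 0.096800/0.719800 ≈ 0.1345.
Conditioning on influenza lowers the posterior on bacterial infection: the classic explaining-away effect in a common-effect structure.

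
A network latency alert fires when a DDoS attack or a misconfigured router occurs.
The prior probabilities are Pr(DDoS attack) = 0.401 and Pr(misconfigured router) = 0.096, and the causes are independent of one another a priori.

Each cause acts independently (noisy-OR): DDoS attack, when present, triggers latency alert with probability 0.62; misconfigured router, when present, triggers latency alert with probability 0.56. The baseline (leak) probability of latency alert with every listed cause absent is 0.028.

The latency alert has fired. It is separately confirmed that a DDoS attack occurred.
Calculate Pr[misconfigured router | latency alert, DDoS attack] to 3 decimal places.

Under noisy-OR, P(latency alert | causes) = 1 − (1−0.028)·∏(1−qᵢ) over the active causes.
P(latency alert | DDoS attack) = 0.63064×0.904 + 0.837482×0.096 = 0.570099 + 0.080398 = 0.650497
Of this, 0.080398 comes from 0.837482×0.096 (the misconfigured router=true cases).
P(misconfigured router | latency alert, DDoS attack) = 0.080398 / 0.650497 ≈ 0.124

Pr[misconfigured router | latency alert, DDoS attack] ≈ 0.124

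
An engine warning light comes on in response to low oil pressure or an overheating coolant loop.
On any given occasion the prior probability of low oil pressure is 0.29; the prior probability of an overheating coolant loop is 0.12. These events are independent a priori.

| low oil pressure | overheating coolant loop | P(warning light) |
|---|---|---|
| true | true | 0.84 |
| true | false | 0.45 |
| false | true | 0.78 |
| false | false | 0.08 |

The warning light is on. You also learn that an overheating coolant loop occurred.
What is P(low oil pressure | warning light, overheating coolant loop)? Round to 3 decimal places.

Numerator (weight on configurations with low oil pressure): 0.84*0.29 = 0.243600
Denominator P(warning light | overheating coolant loop): 0.78*0.71 + 0.84*0.29 = 0.797400
P(low oil pressure | warning light, overheating coolant loop) = 0.243600/0.797400 ≈ 0.305

P(low oil pressure | warning light, overheating coolant loop) ≈ 0.305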